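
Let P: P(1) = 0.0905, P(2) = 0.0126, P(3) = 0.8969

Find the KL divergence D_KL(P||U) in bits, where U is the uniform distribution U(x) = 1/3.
1.0510 bits

U(i) = 1/3 for all i

D_KL(P||U) = Σ P(x) log₂(P(x) / (1/3))
           = Σ P(x) log₂(P(x)) + log₂(3)
           = log₂(3) - H(P)

H(P) = -Σ P(x) log₂(P(x)):
  -P(1)·log₂(P(1)) = -(0.0905)·log₂(0.0905) = 0.31367
  -P(2)·log₂(P(2)) = -(0.0126)·log₂(0.0126) = 0.07951
  -P(3)·log₂(P(3)) = -(0.8969)·log₂(0.8969) = 0.14080
H(P) = 0.31367 + 0.07951 + 0.14080 = 0.53398 bits

log₂(3) = 1.58496 bits

D_KL(P||U) = 1.58496 - 0.53398 = 1.05098 ≈ 1.0510 bits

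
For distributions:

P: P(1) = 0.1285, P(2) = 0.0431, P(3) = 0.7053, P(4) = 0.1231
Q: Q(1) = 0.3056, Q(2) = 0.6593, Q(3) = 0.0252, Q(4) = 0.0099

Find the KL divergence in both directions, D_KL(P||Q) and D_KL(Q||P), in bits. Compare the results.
D_KL(P||Q) = 3.5076 bits, D_KL(Q||P) = 2.8193 bits. D_KL(P||Q) is larger than D_KL(Q||P) by 0.6883 bits; the two directions differ.

D_KL(P||Q) = Σ P(x) log₂(P(x)/Q(x))

Computing term by term:
  P(1)·log₂(P(1)/Q(1)) = 0.1285·log₂(0.1285/0.3056) = -0.16061
  P(2)·log₂(P(2)/Q(2)) = 0.0431·log₂(0.0431/0.6593) = -0.16961
  P(3)·log₂(P(3)/Q(3)) = 0.7053·log₂(0.7053/0.0252) = 3.39019
  P(4)·log₂(P(4)/Q(4)) = 0.1231·log₂(0.1231/0.0099) = 0.44762

D_KL(P||Q) = -0.16061 - 0.16961 + 3.39019 + 0.44762 = 3.50759 ≈ 3.5076 bits

D_KL(Q||P) = Σ Q(x) log₂(Q(x)/P(x))

Computing term by term:
  Q(1)·log₂(Q(1)/P(1)) = 0.3056·log₂(0.3056/0.1285) = 0.38196
  Q(2)·log₂(Q(2)/P(2)) = 0.6593·log₂(0.6593/0.0431) = 2.59446
  Q(3)·log₂(Q(3)/P(3)) = 0.0252·log₂(0.0252/0.7053) = -0.12113
  Q(4)·log₂(Q(4)/P(4)) = 0.0099·log₂(0.0099/0.1231) = -0.03600

D_KL(Q||P) = 0.38196 + 2.59446 - 0.12113 - 0.03600 = 2.81929 ≈ 2.8193 bits

These are NOT equal (difference: 0.6883 bits). KL divergence is asymmetric: D_KL(P||Q) ≠ D_KL(Q||P) in general.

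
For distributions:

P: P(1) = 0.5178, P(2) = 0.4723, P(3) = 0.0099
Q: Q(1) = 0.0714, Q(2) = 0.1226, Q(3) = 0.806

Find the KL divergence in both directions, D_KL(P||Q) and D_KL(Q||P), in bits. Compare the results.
D_KL(P||Q) = 2.3362 bits, D_KL(Q||P) = 4.6732 bits. D_KL(Q||P) is larger than D_KL(P||Q) by 2.3370 bits; the two directions differ.

D_KL(P||Q) = Σ P(x) log₂(P(x)/Q(x))

Computing term by term:
  P(1)·log₂(P(1)/Q(1)) = 0.5178·log₂(0.5178/0.0714) = 1.48008
  P(2)·log₂(P(2)/Q(2)) = 0.4723·log₂(0.4723/0.1226) = 0.91898
  P(3)·log₂(P(3)/Q(3)) = 0.0099·log₂(0.0099/0.806) = -0.06284

D_KL(P||Q) = 1.48008 + 0.91898 - 0.06284 = 2.33622 ≈ 2.3362 bits

D_KL(Q||P) = Σ Q(x) log₂(Q(x)/P(x))

Computing term by term:
  Q(1)·log₂(Q(1)/P(1)) = 0.0714·log₂(0.0714/0.5178) = -0.20409
  Q(2)·log₂(Q(2)/P(2)) = 0.1226·log₂(0.1226/0.4723) = -0.23855
  Q(3)·log₂(Q(3)/P(3)) = 0.806·log₂(0.806/0.0099) = 5.11585

D_KL(Q||P) = -0.20409 - 0.23855 + 5.11585 = 4.67321 ≈ 4.6732 bits

These are NOT equal (difference: 2.3370 bits). KL divergence is asymmetric: D_KL(P||Q) ≠ D_KL(Q||P) in general.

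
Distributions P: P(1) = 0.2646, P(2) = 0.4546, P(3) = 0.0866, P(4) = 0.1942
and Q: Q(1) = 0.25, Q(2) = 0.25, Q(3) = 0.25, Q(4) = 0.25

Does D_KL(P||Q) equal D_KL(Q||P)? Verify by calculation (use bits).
D_KL(P||Q) = 0.2106 bits, D_KL(Q||P) = 0.2373 bits. No — D_KL(P||Q) ≠ D_KL(Q||P) for this pair.

D_KL(P||Q) = Σ P(x) log₂(P(x)/Q(x))

Computing term by term:
  P(1)·log₂(P(1)/Q(1)) = 0.2646·log₂(0.2646/0.25) = 0.02167
  P(2)·log₂(P(2)/Q(2)) = 0.4546·log₂(0.4546/0.25) = 0.39217
  P(3)·log₂(P(3)/Q(3)) = 0.0866·log₂(0.0866/0.25) = -0.13245
  P(4)·log₂(P(4)/Q(4)) = 0.1942·log₂(0.1942/0.25) = -0.07076

D_KL(P||Q) = 0.02167 + 0.39217 - 0.13245 - 0.07076 = 0.21063 ≈ 0.2106 bits

D_KL(Q||P) = Σ Q(x) log₂(Q(x)/P(x))

Computing term by term:
  Q(1)·log₂(Q(1)/P(1)) = 0.25·log₂(0.25/0.2646) = -0.02047
  Q(2)·log₂(Q(2)/P(2)) = 0.25·log₂(0.25/0.4546) = -0.21567
  Q(3)·log₂(Q(3)/P(3)) = 0.25·log₂(0.25/0.0866) = 0.38237
  Q(4)·log₂(Q(4)/P(4)) = 0.25·log₂(0.25/0.1942) = 0.09110

D_KL(Q||P) = -0.02047 - 0.21567 + 0.38237 + 0.09110 = 0.23733 ≈ 0.2373 bits

These are NOT equal (difference: 0.0267 bits). KL divergence is asymmetric: D_KL(P||Q) ≠ D_KL(Q||P) in general.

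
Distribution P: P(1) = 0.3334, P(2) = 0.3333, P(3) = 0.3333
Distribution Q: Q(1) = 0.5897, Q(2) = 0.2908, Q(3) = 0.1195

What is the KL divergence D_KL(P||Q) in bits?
0.2845 bits

D_KL(P||Q) = Σ P(x) log₂(P(x)/Q(x))

Computing term by term:
  P(1)·log₂(P(1)/Q(1)) = 0.3334·log₂(0.3334/0.5897) = -0.27430
  P(2)·log₂(P(2)/Q(2)) = 0.3333·log₂(0.3333/0.2908) = 0.06559
  P(3)·log₂(P(3)/Q(3)) = 0.3333·log₂(0.3333/0.1195) = 0.49322

D_KL(P||Q) = -0.27430 + 0.06559 + 0.49322 = 0.28451 ≈ 0.2845 bits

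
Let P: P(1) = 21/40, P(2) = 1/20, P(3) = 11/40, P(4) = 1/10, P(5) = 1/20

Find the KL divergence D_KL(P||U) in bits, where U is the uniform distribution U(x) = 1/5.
0.5573 bits

U(i) = 1/5 for all i

D_KL(P||U) = Σ P(x) log₂(P(x) / (1/5))
           = Σ P(x) log₂(P(x)) + log₂(5)
           = log₂(5) - H(P)

H(P) = -Σ P(x) log₂(P(x)):
  -P(1)·log₂(P(1)) = -(21/40)·log₂(21/40) = 0.48805
  -P(2)·log₂(P(2)) = -(1/20)·log₂(1/20) = 0.21610
  -P(3)·log₂(P(3)) = -(11/40)·log₂(11/40) = 0.51219
  -P(4)·log₂(P(4)) = -(1/10)·log₂(1/10) = 0.33219
  -P(5)·log₂(P(5)) = -(1/20)·log₂(1/20) = 0.21610
H(P) = 0.48805 + 0.21610 + 0.51219 + 0.33219 + 0.21610 = 1.76463 bits

log₂(5) = 2.32193 bits

D_KL(P||U) = 2.32193 - 1.76463 = 0.55730 ≈ 0.5573 bits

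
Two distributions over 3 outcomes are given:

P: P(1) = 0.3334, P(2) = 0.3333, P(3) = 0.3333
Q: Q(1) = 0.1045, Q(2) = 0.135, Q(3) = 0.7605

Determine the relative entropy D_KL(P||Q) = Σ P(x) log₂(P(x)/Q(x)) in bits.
0.5959 bits

D_KL(P||Q) = Σ P(x) log₂(P(x)/Q(x))

Computing term by term:
  P(1)·log₂(P(1)/Q(1)) = 0.3334·log₂(0.3334/0.1045) = 0.55803
  P(2)·log₂(P(2)/Q(2)) = 0.3333·log₂(0.3333/0.135) = 0.43458
  P(3)·log₂(P(3)/Q(3)) = 0.3333·log₂(0.3333/0.7605) = -0.39667

D_KL(P||Q) = 0.55803 + 0.43458 - 0.39667 = 0.59594 ≈ 0.5959 bits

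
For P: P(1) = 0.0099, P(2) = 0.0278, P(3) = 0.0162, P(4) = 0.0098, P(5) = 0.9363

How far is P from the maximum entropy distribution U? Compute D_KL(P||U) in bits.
1.8617 bits

U(i) = 1/5 for all i

D_KL(P||U) = Σ P(x) log₂(P(x) / (1/5))
           = Σ P(x) log₂(P(x)) + log₂(5)
           = log₂(5) - H(P)

H(P) = -Σ P(x) log₂(P(x)):
  -P(1)·log₂(P(1)) = -(0.0099)·log₂(0.0099) = 0.06592
  -P(2)·log₂(P(2)) = -(0.0278)·log₂(0.0278) = 0.14369
  -P(3)·log₂(P(3)) = -(0.0162)·log₂(0.0162) = 0.09636
  -P(4)·log₂(P(4)) = -(0.0098)·log₂(0.0098) = 0.06540
  -P(5)·log₂(P(5)) = -(0.9363)·log₂(0.9363) = 0.08891
H(P) = 0.06592 + 0.14369 + 0.09636 + 0.06540 + 0.08891 = 0.46028 bits

log₂(5) = 2.32193 bits

D_KL(P||U) = 2.32193 - 0.46028 = 1.86165 ≈ 1.8617 bits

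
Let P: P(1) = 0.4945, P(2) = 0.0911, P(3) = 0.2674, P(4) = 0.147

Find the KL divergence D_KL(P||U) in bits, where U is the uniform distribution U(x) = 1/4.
0.2673 bits

U(i) = 1/4 for all i

D_KL(P||U) = Σ P(x) log₂(P(x) / (1/4))
           = Σ P(x) log₂(P(x)) + log₂(4)
           = log₂(4) - H(P)

H(P) = -Σ P(x) log₂(P(x)):
  -P(1)·log₂(P(1)) = -(0.4945)·log₂(0.4945) = 0.50239
  -P(2)·log₂(P(2)) = -(0.0911)·log₂(0.0911) = 0.31488
  -P(3)·log₂(P(3)) = -(0.2674)·log₂(0.2674) = 0.50884
  -P(4)·log₂(P(4)) = -(0.147)·log₂(0.147) = 0.40662
H(P) = 0.50239 + 0.31488 + 0.50884 + 0.40662 = 1.73273 bits

log₂(4) = 2.00000 bits

D_KL(P||U) = 2.00000 - 1.73273 = 0.26727 ≈ 0.2673 bits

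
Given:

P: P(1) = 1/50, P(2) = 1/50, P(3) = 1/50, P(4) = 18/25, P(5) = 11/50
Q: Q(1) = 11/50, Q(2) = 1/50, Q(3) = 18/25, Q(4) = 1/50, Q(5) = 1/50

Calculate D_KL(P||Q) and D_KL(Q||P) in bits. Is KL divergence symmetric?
D_KL(P||Q) = 4.3108 bits, D_KL(Q||P) = 4.3108 bits. The two values coincide for this particular pair, but no — KL divergence is not symmetric in general.

D_KL(P||Q) = Σ P(x) log₂(P(x)/Q(x))

Computing term by term:
  P(1)·log₂(P(1)/Q(1)) = (1/50)·log₂((1/50)/(11/50)) = -0.06919
  P(2)·log₂(P(2)/Q(2)) = (1/50)·log₂((1/50)/(1/50)) = 0.00000
  P(3)·log₂(P(3)/Q(3)) = (1/50)·log₂((1/50)/(18/25)) = -0.10340
  P(4)·log₂(P(4)/Q(4)) = (18/25)·log₂((18/25)/(1/50)) = 3.72235
  P(5)·log₂(P(5)/Q(5)) = (11/50)·log₂((11/50)/(1/50)) = 0.76107

D_KL(P||Q) = -0.06919 + 0.00000 - 0.10340 + 3.72235 + 0.76107 = 4.31083 ≈ 4.3108 bits

D_KL(Q||P) = Σ Q(x) log₂(Q(x)/P(x))

Computing term by term:
  Q(1)·log₂(Q(1)/P(1)) = (11/50)·log₂((11/50)/(1/50)) = 0.76107
  Q(2)·log₂(Q(2)/P(2)) = (1/50)·log₂((1/50)/(1/50)) = 0.00000
  Q(3)·log₂(Q(3)/P(3)) = (18/25)·log₂((18/25)/(1/50)) = 3.72235
  Q(4)·log₂(Q(4)/P(4)) = (1/50)·log₂((1/50)/(18/25)) = -0.10340
  Q(5)·log₂(Q(5)/P(5)) = (1/50)·log₂((1/50)/(11/50)) = -0.06919

D_KL(Q||P) = 0.76107 + 0.00000 + 3.72235 - 0.10340 - 0.06919 = 4.31083 ≈ 4.3108 bits

These ARE equal here. Q is P with outcomes relabeled (Q(1) = P(5), Q(3) = P(4), Q(4) = P(3), Q(5) = P(1)) by a relabeling that is its own inverse, so the two sums contain exactly the same terms in a different order. This is a special case — KL divergence is not symmetric in general: D_KL(P||Q) ≠ D_KL(Q||P) for most P, Q.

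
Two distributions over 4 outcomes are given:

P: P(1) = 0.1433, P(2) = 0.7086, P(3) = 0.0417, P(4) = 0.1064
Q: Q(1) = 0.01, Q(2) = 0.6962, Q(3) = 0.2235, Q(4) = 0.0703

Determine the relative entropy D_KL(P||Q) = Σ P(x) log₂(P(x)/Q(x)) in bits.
0.5311 bits

D_KL(P||Q) = Σ P(x) log₂(P(x)/Q(x))

Computing term by term:
  P(1)·log₂(P(1)/Q(1)) = 0.1433·log₂(0.1433/0.01) = 0.55041
  P(2)·log₂(P(2)/Q(2)) = 0.7086·log₂(0.7086/0.6962) = 0.01805
  P(3)·log₂(P(3)/Q(3)) = 0.0417·log₂(0.0417/0.2235) = -0.10100
  P(4)·log₂(P(4)/Q(4)) = 0.1064·log₂(0.1064/0.0703) = 0.06362

D_KL(P||Q) = 0.55041 + 0.01805 - 0.10100 + 0.06362 = 0.53108 ≈ 0.5311 bits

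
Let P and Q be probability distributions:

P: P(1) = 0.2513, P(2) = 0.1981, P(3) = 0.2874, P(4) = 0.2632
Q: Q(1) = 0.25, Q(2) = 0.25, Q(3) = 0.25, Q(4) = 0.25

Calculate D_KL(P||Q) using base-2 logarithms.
0.0127 bits

D_KL(P||Q) = Σ P(x) log₂(P(x)/Q(x))

Computing term by term:
  P(1)·log₂(P(1)/Q(1)) = 0.2513·log₂(0.2513/0.25) = 0.00188
  P(2)·log₂(P(2)/Q(2)) = 0.1981·log₂(0.1981/0.25) = -0.06650
  P(3)·log₂(P(3)/Q(3)) = 0.2874·log₂(0.2874/0.25) = 0.05781
  P(4)·log₂(P(4)/Q(4)) = 0.2632·log₂(0.2632/0.25) = 0.01954

D_KL(P||Q) = 0.00188 - 0.06650 + 0.05781 + 0.01954 = 0.01273 ≈ 0.0127 bits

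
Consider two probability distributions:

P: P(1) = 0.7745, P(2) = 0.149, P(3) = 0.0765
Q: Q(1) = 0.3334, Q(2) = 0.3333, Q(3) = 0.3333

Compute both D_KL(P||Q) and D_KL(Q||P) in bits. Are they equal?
D_KL(P||Q) = 0.6063 bits, D_KL(Q||P) = 0.6894 bits. No, they are not equal.

D_KL(P||Q) = Σ P(x) log₂(P(x)/Q(x))

Computing term by term:
  P(1)·log₂(P(1)/Q(1)) = 0.7745·log₂(0.7745/0.3334) = 0.94180
  P(2)·log₂(P(2)/Q(2)) = 0.149·log₂(0.149/0.3333) = -0.17306
  P(3)·log₂(P(3)/Q(3)) = 0.0765·log₂(0.0765/0.3333) = -0.16243

D_KL(P||Q) = 0.94180 - 0.17306 - 0.16243 = 0.60631 ≈ 0.6063 bits

D_KL(Q||P) = Σ Q(x) log₂(Q(x)/P(x))

Computing term by term:
  Q(1)·log₂(Q(1)/P(1)) = 0.3334·log₂(0.3334/0.7745) = -0.40542
  Q(2)·log₂(Q(2)/P(2)) = 0.3333·log₂(0.3333/0.149) = 0.38713
  Q(3)·log₂(Q(3)/P(3)) = 0.3333·log₂(0.3333/0.0765) = 0.70769

D_KL(Q||P) = -0.40542 + 0.38713 + 0.70769 = 0.68940 ≈ 0.6894 bits

These are NOT equal (difference: 0.0831 bits). KL divergence is asymmetric: D_KL(P||Q) ≠ D_KL(Q||P) in general.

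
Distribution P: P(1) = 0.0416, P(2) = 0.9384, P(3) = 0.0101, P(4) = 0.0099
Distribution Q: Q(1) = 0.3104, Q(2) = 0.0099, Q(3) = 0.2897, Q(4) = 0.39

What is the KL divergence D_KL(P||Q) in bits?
5.9401 bits

D_KL(P||Q) = Σ P(x) log₂(P(x)/Q(x))

Computing term by term:
  P(1)·log₂(P(1)/Q(1)) = 0.0416·log₂(0.0416/0.3104) = -0.12062
  P(2)·log₂(P(2)/Q(2)) = 0.9384·log₂(0.9384/0.0099) = 6.16213
  P(3)·log₂(P(3)/Q(3)) = 0.0101·log₂(0.0101/0.2897) = -0.04891
  P(4)·log₂(P(4)/Q(4)) = 0.0099·log₂(0.0099/0.39) = -0.05247

D_KL(P||Q) = -0.12062 + 6.16213 - 0.04891 - 0.05247 = 5.94013 ≈ 5.9401 bits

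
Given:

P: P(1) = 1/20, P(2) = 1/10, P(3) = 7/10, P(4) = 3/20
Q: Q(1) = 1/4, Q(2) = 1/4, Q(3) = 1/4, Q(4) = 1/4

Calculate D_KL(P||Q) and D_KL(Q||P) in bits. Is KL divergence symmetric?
D_KL(P||Q) = 0.6810 bits, D_KL(Q||P) = 0.7238 bits. No, KL divergence is not symmetric.

D_KL(P||Q) = Σ P(x) log₂(P(x)/Q(x))

Computing term by term:
  P(1)·log₂(P(1)/Q(1)) = (1/20)·log₂((1/20)/(1/4)) = -0.11610
  P(2)·log₂(P(2)/Q(2)) = (1/10)·log₂((1/10)/(1/4)) = -0.13219
  P(3)·log₂(P(3)/Q(3)) = (7/10)·log₂((7/10)/(1/4)) = 1.03980
  P(4)·log₂(P(4)/Q(4)) = (3/20)·log₂((3/20)/(1/4)) = -0.11054

D_KL(P||Q) = -0.11610 - 0.13219 + 1.03980 - 0.11054 = 0.68097 ≈ 0.6810 bits

D_KL(Q||P) = Σ Q(x) log₂(Q(x)/P(x))

Computing term by term:
  Q(1)·log₂(Q(1)/P(1)) = (1/4)·log₂((1/4)/(1/20)) = 0.58048
  Q(2)·log₂(Q(2)/P(2)) = (1/4)·log₂((1/4)/(1/10)) = 0.33048
  Q(3)·log₂(Q(3)/P(3)) = (1/4)·log₂((1/4)/(7/10)) = -0.37136
  Q(4)·log₂(Q(4)/P(4)) = (1/4)·log₂((1/4)/(3/20)) = 0.18424

D_KL(Q||P) = 0.58048 + 0.33048 - 0.37136 + 0.18424 = 0.72384 ≈ 0.7238 bits

These are NOT equal (difference: 0.0428 bits). KL divergence is asymmetric: D_KL(P||Q) ≠ D_KL(Q||P) in general.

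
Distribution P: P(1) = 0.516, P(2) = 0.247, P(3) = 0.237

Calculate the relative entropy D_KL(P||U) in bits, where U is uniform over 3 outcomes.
0.1019 bits

U(i) = 1/3 for all i

D_KL(P||U) = Σ P(x) log₂(P(x) / (1/3))
           = Σ P(x) log₂(P(x)) + log₂(3)
           = log₂(3) - H(P)

H(P) = -Σ P(x) log₂(P(x)):
  -P(1)·log₂(P(1)) = -(0.516)·log₂(0.516) = 0.49255
  -P(2)·log₂(P(2)) = -(0.247)·log₂(0.247) = 0.49830
  -P(3)·log₂(P(3)) = -(0.237)·log₂(0.237) = 0.49226
H(P) = 0.49255 + 0.49830 + 0.49226 = 1.48311 bits

log₂(3) = 1.58496 bits

D_KL(P||U) = 1.58496 - 1.48311 = 0.10185 ≈ 0.1019 bits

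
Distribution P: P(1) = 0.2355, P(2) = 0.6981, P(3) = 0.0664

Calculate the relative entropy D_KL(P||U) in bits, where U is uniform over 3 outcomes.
0.4719 bits

U(i) = 1/3 for all i

D_KL(P||U) = Σ P(x) log₂(P(x) / (1/3))
           = Σ P(x) log₂(P(x)) + log₂(3)
           = log₂(3) - H(P)

H(P) = -Σ P(x) log₂(P(x)):
  -P(1)·log₂(P(1)) = -(0.2355)·log₂(0.2355) = 0.49130
  -P(2)·log₂(P(2)) = -(0.6981)·log₂(0.6981) = 0.36196
  -P(3)·log₂(P(3)) = -(0.0664)·log₂(0.0664) = 0.25980
H(P) = 0.49130 + 0.36196 + 0.25980 = 1.11306 bits

log₂(3) = 1.58496 bits

D_KL(P||U) = 1.58496 - 1.11306 = 0.47190 ≈ 0.4719 bits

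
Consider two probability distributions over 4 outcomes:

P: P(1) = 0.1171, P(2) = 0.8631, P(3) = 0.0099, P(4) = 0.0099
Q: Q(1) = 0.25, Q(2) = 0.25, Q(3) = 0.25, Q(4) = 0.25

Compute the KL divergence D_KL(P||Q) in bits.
1.3225 bits

D_KL(P||Q) = Σ P(x) log₂(P(x)/Q(x))

Computing term by term:
  P(1)·log₂(P(1)/Q(1)) = 0.1171·log₂(0.1171/0.25) = -0.12813
  P(2)·log₂(P(2)/Q(2)) = 0.8631·log₂(0.8631/0.25) = 1.54288
  P(3)·log₂(P(3)/Q(3)) = 0.0099·log₂(0.0099/0.25) = -0.04612
  P(4)·log₂(P(4)/Q(4)) = 0.0099·log₂(0.0099/0.25) = -0.04612

D_KL(P||Q) = -0.12813 + 1.54288 - 0.04612 - 0.04612 = 1.32251 ≈ 1.3225 bits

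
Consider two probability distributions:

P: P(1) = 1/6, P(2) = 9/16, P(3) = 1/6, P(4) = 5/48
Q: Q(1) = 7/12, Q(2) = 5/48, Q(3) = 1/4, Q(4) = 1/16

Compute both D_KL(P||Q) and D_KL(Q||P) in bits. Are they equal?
D_KL(P||Q) = 1.0466 bits, D_KL(Q||P) = 0.9010 bits. No, they are not equal.

D_KL(P||Q) = Σ P(x) log₂(P(x)/Q(x))

Computing term by term:
  P(1)·log₂(P(1)/Q(1)) = (1/6)·log₂((1/6)/(7/12)) = -0.30123
  P(2)·log₂(P(2)/Q(2)) = (9/16)·log₂((9/16)/(5/48)) = 1.36854
  P(3)·log₂(P(3)/Q(3)) = (1/6)·log₂((1/6)/(1/4)) = -0.09749
  P(4)·log₂(P(4)/Q(4)) = (5/48)·log₂((5/48)/(1/16)) = 0.07677

D_KL(P||Q) = -0.30123 + 1.36854 - 0.09749 + 0.07677 = 1.04659 ≈ 1.0466 bits

D_KL(Q||P) = Σ Q(x) log₂(Q(x)/P(x))

Computing term by term:
  Q(1)·log₂(Q(1)/P(1)) = (7/12)·log₂((7/12)/(1/6)) = 1.05429
  Q(2)·log₂(Q(2)/P(2)) = (5/48)·log₂((5/48)/(9/16)) = -0.25343
  Q(3)·log₂(Q(3)/P(3)) = (1/4)·log₂((1/4)/(1/6)) = 0.14624
  Q(4)·log₂(Q(4)/P(4)) = (1/16)·log₂((1/16)/(5/48)) = -0.04606

D_KL(Q||P) = 1.05429 - 0.25343 + 0.14624 - 0.04606 = 0.90104 ≈ 0.9010 bits

These are NOT equal (difference: 0.1456 bits). KL divergence is asymmetric: D_KL(P||Q) ≠ D_KL(Q||P) in general.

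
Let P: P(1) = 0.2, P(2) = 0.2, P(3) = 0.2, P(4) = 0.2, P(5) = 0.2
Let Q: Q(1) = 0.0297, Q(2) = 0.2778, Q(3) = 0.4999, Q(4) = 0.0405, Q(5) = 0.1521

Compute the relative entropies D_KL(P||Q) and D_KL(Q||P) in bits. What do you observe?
D_KL(P||Q) = 0.7310 bits, D_KL(Q||P) = 0.5573 bits. The two directions give different values (D_KL(P||Q) exceeds D_KL(Q||P) by 0.1737 bits): KL divergence is asymmetric.

D_KL(P||Q) = Σ P(x) log₂(P(x)/Q(x))

Computing term by term:
  P(1)·log₂(P(1)/Q(1)) = 0.2·log₂(0.2/0.0297) = 0.55029
  P(2)·log₂(P(2)/Q(2)) = 0.2·log₂(0.2/0.2778) = -0.09481
  P(3)·log₂(P(3)/Q(3)) = 0.2·log₂(0.2/0.4999) = -0.26433
  P(4)·log₂(P(4)/Q(4)) = 0.2·log₂(0.2/0.0405) = 0.46080
  P(5)·log₂(P(5)/Q(5)) = 0.2·log₂(0.2/0.1521) = 0.07900

D_KL(P||Q) = 0.55029 - 0.09481 - 0.26433 + 0.46080 + 0.07900 = 0.73095 ≈ 0.7310 bits

D_KL(Q||P) = Σ Q(x) log₂(Q(x)/P(x))

Computing term by term:
  Q(1)·log₂(Q(1)/P(1)) = 0.0297·log₂(0.0297/0.2) = -0.08172
  Q(2)·log₂(Q(2)/P(2)) = 0.2778·log₂(0.2778/0.2) = 0.13169
  Q(3)·log₂(Q(3)/P(3)) = 0.4999·log₂(0.4999/0.2) = 0.66069
  Q(4)·log₂(Q(4)/P(4)) = 0.0405·log₂(0.0405/0.2) = -0.09331
  Q(5)·log₂(Q(5)/P(5)) = 0.1521·log₂(0.1521/0.2) = -0.06008

D_KL(Q||P) = -0.08172 + 0.13169 + 0.66069 - 0.09331 - 0.06008 = 0.55727 ≈ 0.5573 bits

These are NOT equal (difference: 0.1737 bits). KL divergence is asymmetric: D_KL(P||Q) ≠ D_KL(Q||P) in general.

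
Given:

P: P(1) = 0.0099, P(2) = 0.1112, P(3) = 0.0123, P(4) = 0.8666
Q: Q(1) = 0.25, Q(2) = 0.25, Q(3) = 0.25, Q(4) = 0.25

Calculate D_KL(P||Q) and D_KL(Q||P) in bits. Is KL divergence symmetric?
D_KL(P||Q) = 1.3247 bits, D_KL(Q||P) = 2.0947 bits. No, KL divergence is not symmetric.

D_KL(P||Q) = Σ P(x) log₂(P(x)/Q(x))

Computing term by term:
  P(1)·log₂(P(1)/Q(1)) = 0.0099·log₂(0.0099/0.25) = -0.04612
  P(2)·log₂(P(2)/Q(2)) = 0.1112·log₂(0.1112/0.25) = -0.12997
  P(3)·log₂(P(3)/Q(3)) = 0.0123·log₂(0.0123/0.25) = -0.05345
  P(4)·log₂(P(4)/Q(4)) = 0.8666·log₂(0.8666/0.25) = 1.55419

D_KL(P||Q) = -0.04612 - 0.12997 - 0.05345 + 1.55419 = 1.32465 ≈ 1.3247 bits

D_KL(Q||P) = Σ Q(x) log₂(Q(x)/P(x))

Computing term by term:
  Q(1)·log₂(Q(1)/P(1)) = 0.25·log₂(0.25/0.0099) = 1.16459
  Q(2)·log₂(Q(2)/P(2)) = 0.25·log₂(0.25/0.1112) = 0.29219
  Q(3)·log₂(Q(3)/P(3)) = 0.25·log₂(0.25/0.0123) = 1.08630
  Q(4)·log₂(Q(4)/P(4)) = 0.25·log₂(0.25/0.8666) = -0.44836

D_KL(Q||P) = 1.16459 + 0.29219 + 1.08630 - 0.44836 = 2.09472 ≈ 2.0947 bits

These are NOT equal (difference: 0.7700 bits). KL divergence is asymmetric: D_KL(P||Q) ≠ D_KL(Q||P) in general.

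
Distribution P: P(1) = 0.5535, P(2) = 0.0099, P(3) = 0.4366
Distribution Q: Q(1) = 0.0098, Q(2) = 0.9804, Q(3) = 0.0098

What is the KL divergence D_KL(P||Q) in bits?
5.5470 bits

D_KL(P||Q) = Σ P(x) log₂(P(x)/Q(x))

Computing term by term:
  P(1)·log₂(P(1)/Q(1)) = 0.5535·log₂(0.5535/0.0098) = 3.22118
  P(2)·log₂(P(2)/Q(2)) = 0.0099·log₂(0.0099/0.9804) = -0.06564
  P(3)·log₂(P(3)/Q(3)) = 0.4366·log₂(0.4366/0.0098) = 2.39143

D_KL(P||Q) = 3.22118 - 0.06564 + 2.39143 = 5.54697 ≈ 5.5470 bits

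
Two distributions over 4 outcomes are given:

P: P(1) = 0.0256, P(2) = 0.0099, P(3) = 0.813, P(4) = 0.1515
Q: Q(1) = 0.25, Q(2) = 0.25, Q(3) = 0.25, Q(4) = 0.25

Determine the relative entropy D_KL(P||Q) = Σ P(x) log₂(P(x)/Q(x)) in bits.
1.1434 bits

D_KL(P||Q) = Σ P(x) log₂(P(x)/Q(x))

Computing term by term:
  P(1)·log₂(P(1)/Q(1)) = 0.0256·log₂(0.0256/0.25) = -0.08417
  P(2)·log₂(P(2)/Q(2)) = 0.0099·log₂(0.0099/0.25) = -0.04612
  P(3)·log₂(P(3)/Q(3)) = 0.813·log₂(0.813/0.25) = 1.38318
  P(4)·log₂(P(4)/Q(4)) = 0.1515·log₂(0.1515/0.25) = -0.10948

D_KL(P||Q) = -0.08417 - 0.04612 + 1.38318 - 0.10948 = 1.14341 ≈ 1.1434 bits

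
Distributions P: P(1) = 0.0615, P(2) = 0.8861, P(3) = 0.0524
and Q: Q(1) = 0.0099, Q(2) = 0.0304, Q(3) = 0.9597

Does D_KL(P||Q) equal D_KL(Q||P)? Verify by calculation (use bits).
D_KL(P||Q) = 4.2534 bits, D_KL(Q||P) = 3.8519 bits. No — D_KL(P||Q) ≠ D_KL(Q||P) for this pair.

D_KL(P||Q) = Σ P(x) log₂(P(x)/Q(x))

Computing term by term:
  P(1)·log₂(P(1)/Q(1)) = 0.0615·log₂(0.0615/0.0099) = 0.16206
  P(2)·log₂(P(2)/Q(2)) = 0.8861·log₂(0.8861/0.0304) = 4.31117
  P(3)·log₂(P(3)/Q(3)) = 0.0524·log₂(0.0524/0.9597) = -0.21982

D_KL(P||Q) = 0.16206 + 4.31117 - 0.21982 = 4.25341 ≈ 4.2534 bits

D_KL(Q||P) = Σ Q(x) log₂(Q(x)/P(x))

Computing term by term:
  Q(1)·log₂(Q(1)/P(1)) = 0.0099·log₂(0.0099/0.0615) = -0.02609
  Q(2)·log₂(Q(2)/P(2)) = 0.0304·log₂(0.0304/0.8861) = -0.14791
  Q(3)·log₂(Q(3)/P(3)) = 0.9597·log₂(0.9597/0.0524) = 4.02589

D_KL(Q||P) = -0.02609 - 0.14791 + 4.02589 = 3.85189 ≈ 3.8519 bits

These are NOT equal (difference: 0.4015 bits). KL divergence is asymmetric: D_KL(P||Q) ≠ D_KL(Q||P) in general.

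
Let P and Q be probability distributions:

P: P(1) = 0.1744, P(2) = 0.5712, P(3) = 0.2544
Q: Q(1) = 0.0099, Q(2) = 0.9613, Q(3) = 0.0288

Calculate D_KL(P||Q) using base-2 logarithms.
1.0924 bits

D_KL(P||Q) = Σ P(x) log₂(P(x)/Q(x))

Computing term by term:
  P(1)·log₂(P(1)/Q(1)) = 0.1744·log₂(0.1744/0.0099) = 0.72181
  P(2)·log₂(P(2)/Q(2)) = 0.5712·log₂(0.5712/0.9613) = -0.42897
  P(3)·log₂(P(3)/Q(3)) = 0.2544·log₂(0.2544/0.0288) = 0.79957

D_KL(P||Q) = 0.72181 - 0.42897 + 0.79957 = 1.09241 ≈ 1.0924 bits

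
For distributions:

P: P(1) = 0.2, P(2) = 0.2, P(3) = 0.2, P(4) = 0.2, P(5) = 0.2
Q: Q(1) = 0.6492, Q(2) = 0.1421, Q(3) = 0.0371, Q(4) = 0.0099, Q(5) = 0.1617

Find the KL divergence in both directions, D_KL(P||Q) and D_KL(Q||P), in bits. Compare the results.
D_KL(P||Q) = 1.1736 bits, D_KL(Q||P) = 0.8500 bits. D_KL(P||Q) is larger than D_KL(Q||P) by 0.3236 bits; the two directions differ.

D_KL(P||Q) = Σ P(x) log₂(P(x)/Q(x))

Computing term by term:
  P(1)·log₂(P(1)/Q(1)) = 0.2·log₂(0.2/0.6492) = -0.33973
  P(2)·log₂(P(2)/Q(2)) = 0.2·log₂(0.2/0.1421) = 0.09862
  P(3)·log₂(P(3)/Q(3)) = 0.2·log₂(0.2/0.0371) = 0.48610
  P(4)·log₂(P(4)/Q(4)) = 0.2·log₂(0.2/0.0099) = 0.86729
  P(5)·log₂(P(5)/Q(5)) = 0.2·log₂(0.2/0.1617) = 0.06134

D_KL(P||Q) = -0.33973 + 0.09862 + 0.48610 + 0.86729 + 0.06134 = 1.17362 ≈ 1.1736 bits

D_KL(Q||P) = Σ Q(x) log₂(Q(x)/P(x))

Computing term by term:
  Q(1)·log₂(Q(1)/P(1)) = 0.6492·log₂(0.6492/0.2) = 1.10277
  Q(2)·log₂(Q(2)/P(2)) = 0.1421·log₂(0.1421/0.2) = -0.07007
  Q(3)·log₂(Q(3)/P(3)) = 0.0371·log₂(0.0371/0.2) = -0.09017
  Q(4)·log₂(Q(4)/P(4)) = 0.0099·log₂(0.0099/0.2) = -0.04293
  Q(5)·log₂(Q(5)/P(5)) = 0.1617·log₂(0.1617/0.2) = -0.04959

D_KL(Q||P) = 1.10277 - 0.07007 - 0.09017 - 0.04293 - 0.04959 = 0.85001 ≈ 0.8500 bits

These are NOT equal (difference: 0.3236 bits). KL divergence is asymmetric: D_KL(P||Q) ≠ D_KL(Q||P) in general.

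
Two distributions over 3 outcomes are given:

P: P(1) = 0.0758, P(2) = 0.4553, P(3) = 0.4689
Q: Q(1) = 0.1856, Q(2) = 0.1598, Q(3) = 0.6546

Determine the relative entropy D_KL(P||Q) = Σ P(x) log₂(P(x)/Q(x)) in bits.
0.3641 bits

D_KL(P||Q) = Σ P(x) log₂(P(x)/Q(x))

Computing term by term:
  P(1)·log₂(P(1)/Q(1)) = 0.0758·log₂(0.0758/0.1856) = -0.09793
  P(2)·log₂(P(2)/Q(2)) = 0.4553·log₂(0.4553/0.1598) = 0.68775
  P(3)·log₂(P(3)/Q(3)) = 0.4689·log₂(0.4689/0.6546) = -0.22570

D_KL(P||Q) = -0.09793 + 0.68775 - 0.22570 = 0.36412 ≈ 0.3641 bits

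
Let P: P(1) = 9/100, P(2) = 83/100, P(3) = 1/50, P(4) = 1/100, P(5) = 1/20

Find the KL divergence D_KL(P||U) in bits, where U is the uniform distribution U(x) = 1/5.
1.3907 bits

U(i) = 1/5 for all i

D_KL(P||U) = Σ P(x) log₂(P(x) / (1/5))
           = Σ P(x) log₂(P(x)) + log₂(5)
           = log₂(5) - H(P)

H(P) = -Σ P(x) log₂(P(x)):
  -P(1)·log₂(P(1)) = -(9/100)·log₂(9/100) = 0.31265
  -P(2)·log₂(P(2)) = -(83/100)·log₂(83/100) = 0.22312
  -P(3)·log₂(P(3)) = -(1/50)·log₂(1/50) = 0.11288
  -P(4)·log₂(P(4)) = -(1/100)·log₂(1/100) = 0.06644
  -P(5)·log₂(P(5)) = -(1/20)·log₂(1/20) = 0.21610
H(P) = 0.31265 + 0.22312 + 0.11288 + 0.06644 + 0.21610 = 0.93119 bits

log₂(5) = 2.32193 bits

D_KL(P||U) = 2.32193 - 0.93119 = 1.39074 ≈ 1.3907 bits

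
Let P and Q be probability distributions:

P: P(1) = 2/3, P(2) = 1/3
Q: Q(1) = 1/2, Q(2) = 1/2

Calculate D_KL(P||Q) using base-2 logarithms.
0.0817 bits

D_KL(P||Q) = Σ P(x) log₂(P(x)/Q(x))

Computing term by term:
  P(1)·log₂(P(1)/Q(1)) = (2/3)·log₂((2/3)/(1/2)) = 0.27669
  P(2)·log₂(P(2)/Q(2)) = (1/3)·log₂((1/3)/(1/2)) = -0.19499

D_KL(P||Q) = 0.27669 - 0.19499 = 0.08170 ≈ 0.0817 bits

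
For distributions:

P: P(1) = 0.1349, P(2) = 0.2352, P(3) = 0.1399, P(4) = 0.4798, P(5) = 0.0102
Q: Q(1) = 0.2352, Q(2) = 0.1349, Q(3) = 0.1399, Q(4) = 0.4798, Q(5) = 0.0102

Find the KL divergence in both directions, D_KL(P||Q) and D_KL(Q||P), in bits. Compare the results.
D_KL(P||Q) = 0.0804 bits, D_KL(Q||P) = 0.0804 bits. The two directions give exactly the same value for this pair.

D_KL(P||Q) = Σ P(x) log₂(P(x)/Q(x))

Computing term by term:
  P(1)·log₂(P(1)/Q(1)) = 0.1349·log₂(0.1349/0.2352) = -0.10819
  P(2)·log₂(P(2)/Q(2)) = 0.2352·log₂(0.2352/0.1349) = 0.18863
  P(3)·log₂(P(3)/Q(3)) = 0.1399·log₂(0.1399/0.1399) = 0.00000
  P(4)·log₂(P(4)/Q(4)) = 0.4798·log₂(0.4798/0.4798) = 0.00000
  P(5)·log₂(P(5)/Q(5)) = 0.0102·log₂(0.0102/0.0102) = 0.00000

D_KL(P||Q) = -0.10819 + 0.18863 + 0.00000 + 0.00000 + 0.00000 = 0.08044 ≈ 0.0804 bits

D_KL(Q||P) = Σ Q(x) log₂(Q(x)/P(x))

Computing term by term:
  Q(1)·log₂(Q(1)/P(1)) = 0.2352·log₂(0.2352/0.1349) = 0.18863
  Q(2)·log₂(Q(2)/P(2)) = 0.1349·log₂(0.1349/0.2352) = -0.10819
  Q(3)·log₂(Q(3)/P(3)) = 0.1399·log₂(0.1399/0.1399) = 0.00000
  Q(4)·log₂(Q(4)/P(4)) = 0.4798·log₂(0.4798/0.4798) = 0.00000
  Q(5)·log₂(Q(5)/P(5)) = 0.0102·log₂(0.0102/0.0102) = 0.00000

D_KL(Q||P) = 0.18863 - 0.10819 + 0.00000 + 0.00000 + 0.00000 = 0.08044 ≈ 0.0804 bits

These ARE equal here. Q is P with outcomes relabeled (Q(1) = P(2), Q(2) = P(1)) by a relabeling that is its own inverse, so the two sums contain exactly the same terms in a different order. This is a special case — KL divergence is not symmetric in general: D_KL(P||Q) ≠ D_KL(Q||P) for most P, Q.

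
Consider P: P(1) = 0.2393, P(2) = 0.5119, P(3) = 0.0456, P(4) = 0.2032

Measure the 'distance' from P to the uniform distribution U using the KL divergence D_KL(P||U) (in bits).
0.3415 bits

U(i) = 1/4 for all i

D_KL(P||U) = Σ P(x) log₂(P(x) / (1/4))
           = Σ P(x) log₂(P(x)) + log₂(4)
           = log₂(4) - H(P)

H(P) = -Σ P(x) log₂(P(x)):
  -P(1)·log₂(P(1)) = -(0.2393)·log₂(0.2393) = 0.49370
  -P(2)·log₂(P(2)) = -(0.5119)·log₂(0.5119) = 0.49453
  -P(3)·log₂(P(3)) = -(0.0456)·log₂(0.0456) = 0.20314
  -P(4)·log₂(P(4)) = -(0.2032)·log₂(0.2032) = 0.46716
H(P) = 0.49370 + 0.49453 + 0.20314 + 0.46716 = 1.65853 bits

log₂(4) = 2.00000 bits

D_KL(P||U) = 2.00000 - 1.65853 = 0.34147 ≈ 0.3415 bits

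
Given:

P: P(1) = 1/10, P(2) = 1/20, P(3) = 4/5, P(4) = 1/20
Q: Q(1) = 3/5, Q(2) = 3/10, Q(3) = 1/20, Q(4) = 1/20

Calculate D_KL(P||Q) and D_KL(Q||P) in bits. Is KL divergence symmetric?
D_KL(P||Q) = 2.8123 bits, D_KL(Q||P) = 2.1265 bits. No, KL divergence is not symmetric.

D_KL(P||Q) = Σ P(x) log₂(P(x)/Q(x))

Computing term by term:
  P(1)·log₂(P(1)/Q(1)) = (1/10)·log₂((1/10)/(3/5)) = -0.25850
  P(2)·log₂(P(2)/Q(2)) = (1/20)·log₂((1/20)/(3/10)) = -0.12925
  P(3)·log₂(P(3)/Q(3)) = (4/5)·log₂((4/5)/(1/20)) = 3.20000
  P(4)·log₂(P(4)/Q(4)) = (1/20)·log₂((1/20)/(1/20)) = 0.00000

D_KL(P||Q) = -0.25850 - 0.12925 + 3.20000 + 0.00000 = 2.81225 ≈ 2.8123 bits

D_KL(Q||P) = Σ Q(x) log₂(Q(x)/P(x))

Computing term by term:
  Q(1)·log₂(Q(1)/P(1)) = (3/5)·log₂((3/5)/(1/10)) = 1.55098
  Q(2)·log₂(Q(2)/P(2)) = (3/10)·log₂((3/10)/(1/20)) = 0.77549
  Q(3)·log₂(Q(3)/P(3)) = (1/20)·log₂((1/20)/(4/5)) = -0.20000
  Q(4)·log₂(Q(4)/P(4)) = (1/20)·log₂((1/20)/(1/20)) = 0.00000

D_KL(Q||P) = 1.55098 + 0.77549 - 0.20000 + 0.00000 = 2.12647 ≈ 2.1265 bits

These are NOT equal (difference: 0.6858 bits). KL divergence is asymmetric: D_KL(P||Q) ≠ D_KL(Q||P) in general.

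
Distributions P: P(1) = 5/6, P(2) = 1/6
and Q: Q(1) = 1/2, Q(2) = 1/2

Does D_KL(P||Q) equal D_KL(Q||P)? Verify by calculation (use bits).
D_KL(P||Q) = 0.3500 bits, D_KL(Q||P) = 0.4240 bits. No — D_KL(P||Q) ≠ D_KL(Q||P) for this pair.

D_KL(P||Q) = Σ P(x) log₂(P(x)/Q(x))

Computing term by term:
  P(1)·log₂(P(1)/Q(1)) = (5/6)·log₂((5/6)/(1/2)) = 0.61414
  P(2)·log₂(P(2)/Q(2)) = (1/6)·log₂((1/6)/(1/2)) = -0.26416

D_KL(P||Q) = 0.61414 - 0.26416 = 0.34998 ≈ 0.3500 bits

D_KL(Q||P) = Σ Q(x) log₂(Q(x)/P(x))

Computing term by term:
  Q(1)·log₂(Q(1)/P(1)) = (1/2)·log₂((1/2)/(5/6)) = -0.36848
  Q(2)·log₂(Q(2)/P(2)) = (1/2)·log₂((1/2)/(1/6)) = 0.79248

D_KL(Q||P) = -0.36848 + 0.79248 = 0.42400 ≈ 0.4240 bits

These are NOT equal (difference: 0.0740 bits). KL divergence is asymmetric: D_KL(P||Q) ≠ D_KL(Q||P) in general.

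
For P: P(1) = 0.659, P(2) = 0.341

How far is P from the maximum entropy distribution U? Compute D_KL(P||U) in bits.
0.0742 bits

U(i) = 1/2 for all i

D_KL(P||U) = Σ P(x) log₂(P(x) / (1/2))
           = Σ P(x) log₂(P(x)) + log₂(2)
           = log₂(2) - H(P)

H(P) = -Σ P(x) log₂(P(x)):
  -P(1)·log₂(P(1)) = -(0.659)·log₂(0.659) = 0.39649
  -P(2)·log₂(P(2)) = -(0.341)·log₂(0.341) = 0.52929
H(P) = 0.39649 + 0.52929 = 0.92578 bits

log₂(2) = 1.00000 bits

D_KL(P||U) = 1.00000 - 0.92578 = 0.07422 ≈ 0.0742 bits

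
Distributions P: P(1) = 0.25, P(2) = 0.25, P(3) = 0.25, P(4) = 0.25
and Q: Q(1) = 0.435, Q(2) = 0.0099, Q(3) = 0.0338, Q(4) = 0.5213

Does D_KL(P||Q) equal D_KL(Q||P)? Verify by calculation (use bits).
D_KL(P||Q) = 1.4215 bits, D_KL(Q||P) = 0.7566 bits. No — D_KL(P||Q) ≠ D_KL(Q||P) for this pair.

D_KL(P||Q) = Σ P(x) log₂(P(x)/Q(x))

Computing term by term:
  P(1)·log₂(P(1)/Q(1)) = 0.25·log₂(0.25/0.435) = -0.19977
  P(2)·log₂(P(2)/Q(2)) = 0.25·log₂(0.25/0.0099) = 1.16459
  P(3)·log₂(P(3)/Q(3)) = 0.25·log₂(0.25/0.0338) = 0.72171
  P(4)·log₂(P(4)/Q(4)) = 0.25·log₂(0.25/0.5213) = -0.26505

D_KL(P||Q) = -0.19977 + 1.16459 + 0.72171 - 0.26505 = 1.42148 ≈ 1.4215 bits

D_KL(Q||P) = Σ Q(x) log₂(Q(x)/P(x))

Computing term by term:
  Q(1)·log₂(Q(1)/P(1)) = 0.435·log₂(0.435/0.25) = 0.34760
  Q(2)·log₂(Q(2)/P(2)) = 0.0099·log₂(0.0099/0.25) = -0.04612
  Q(3)·log₂(Q(3)/P(3)) = 0.0338·log₂(0.0338/0.25) = -0.09757
  Q(4)·log₂(Q(4)/P(4)) = 0.5213·log₂(0.5213/0.25) = 0.55267

D_KL(Q||P) = 0.34760 - 0.04612 - 0.09757 + 0.55267 = 0.75658 ≈ 0.7566 bits

These are NOT equal (difference: 0.6649 bits). KL divergence is asymmetric: D_KL(P||Q) ≠ D_KL(Q||P) in general.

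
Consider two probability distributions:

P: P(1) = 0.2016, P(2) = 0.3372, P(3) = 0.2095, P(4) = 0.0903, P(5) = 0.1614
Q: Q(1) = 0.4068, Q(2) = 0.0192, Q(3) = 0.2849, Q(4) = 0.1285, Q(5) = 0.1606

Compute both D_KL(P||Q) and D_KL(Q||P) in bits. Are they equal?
D_KL(P||Q) = 1.0522 bits, D_KL(Q||P) = 0.5232 bits. No, they are not equal.

D_KL(P||Q) = Σ P(x) log₂(P(x)/Q(x))

Computing term by term:
  P(1)·log₂(P(1)/Q(1)) = 0.2016·log₂(0.2016/0.4068) = -0.20419
  P(2)·log₂(P(2)/Q(2)) = 0.3372·log₂(0.3372/0.0192) = 1.39413
  P(3)·log₂(P(3)/Q(3)) = 0.2095·log₂(0.2095/0.2849) = -0.09291
  P(4)·log₂(P(4)/Q(4)) = 0.0903·log₂(0.0903/0.1285) = -0.04596
  P(5)·log₂(P(5)/Q(5)) = 0.1614·log₂(0.1614/0.1606) = 0.00116

D_KL(P||Q) = -0.20419 + 1.39413 - 0.09291 - 0.04596 + 0.00116 = 1.05223 ≈ 1.0522 bits

D_KL(Q||P) = Σ Q(x) log₂(Q(x)/P(x))

Computing term by term:
  Q(1)·log₂(Q(1)/P(1)) = 0.4068·log₂(0.4068/0.2016) = 0.41202
  Q(2)·log₂(Q(2)/P(2)) = 0.0192·log₂(0.0192/0.3372) = -0.07938
  Q(3)·log₂(Q(3)/P(3)) = 0.2849·log₂(0.2849/0.2095) = 0.12635
  Q(4)·log₂(Q(4)/P(4)) = 0.1285·log₂(0.1285/0.0903) = 0.06540
  Q(5)·log₂(Q(5)/P(5)) = 0.1606·log₂(0.1606/0.1614) = -0.00115

D_KL(Q||P) = 0.41202 - 0.07938 + 0.12635 + 0.06540 - 0.00115 = 0.52324 ≈ 0.5232 bits

These are NOT equal (difference: 0.5290 bits). KL divergence is asymmetric: D_KL(P||Q) ≠ D_KL(Q||P) in general.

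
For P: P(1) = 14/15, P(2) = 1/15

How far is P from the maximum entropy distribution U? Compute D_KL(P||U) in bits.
0.6466 bits

U(i) = 1/2 for all i

D_KL(P||U) = Σ P(x) log₂(P(x) / (1/2))
           = Σ P(x) log₂(P(x)) + log₂(2)
           = log₂(2) - H(P)

H(P) = -Σ P(x) log₂(P(x)):
  -P(1)·log₂(P(1)) = -(14/15)·log₂(14/15) = 0.09290
  -P(2)·log₂(P(2)) = -(1/15)·log₂(1/15) = 0.26046
H(P) = 0.09290 + 0.26046 = 0.35336 bits

log₂(2) = 1.00000 bits

D_KL(P||U) = 1.00000 - 0.35336 = 0.64664 ≈ 0.6466 bits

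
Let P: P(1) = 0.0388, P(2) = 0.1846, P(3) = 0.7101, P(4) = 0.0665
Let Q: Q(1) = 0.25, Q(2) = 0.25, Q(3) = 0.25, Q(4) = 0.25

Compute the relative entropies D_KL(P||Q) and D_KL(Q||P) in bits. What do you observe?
D_KL(P||Q) = 0.7574 bits, D_KL(Q||P) = 0.8824 bits. The two directions give different values (D_KL(Q||P) exceeds D_KL(P||Q) by 0.1250 bits): KL divergence is asymmetric.

D_KL(P||Q) = Σ P(x) log₂(P(x)/Q(x))

Computing term by term:
  P(1)·log₂(P(1)/Q(1)) = 0.0388·log₂(0.0388/0.25) = -0.10429
  P(2)·log₂(P(2)/Q(2)) = 0.1846·log₂(0.1846/0.25) = -0.08077
  P(3)·log₂(P(3)/Q(3)) = 0.7101·log₂(0.7101/0.25) = 1.06948
  P(4)·log₂(P(4)/Q(4)) = 0.0665·log₂(0.0665/0.25) = -0.12705

D_KL(P||Q) = -0.10429 - 0.08077 + 1.06948 - 0.12705 = 0.75737 ≈ 0.7574 bits

D_KL(Q||P) = Σ Q(x) log₂(Q(x)/P(x))

Computing term by term:
  Q(1)·log₂(Q(1)/P(1)) = 0.25·log₂(0.25/0.0388) = 0.67195
  Q(2)·log₂(Q(2)/P(2)) = 0.25·log₂(0.25/0.1846) = 0.10938
  Q(3)·log₂(Q(3)/P(3)) = 0.25·log₂(0.25/0.7101) = -0.37652
  Q(4)·log₂(Q(4)/P(4)) = 0.25·log₂(0.25/0.0665) = 0.47763

D_KL(Q||P) = 0.67195 + 0.10938 - 0.37652 + 0.47763 = 0.88244 ≈ 0.8824 bits

These are NOT equal (difference: 0.1250 bits). KL divergence is asymmetric: D_KL(P||Q) ≠ D_KL(Q||P) in general.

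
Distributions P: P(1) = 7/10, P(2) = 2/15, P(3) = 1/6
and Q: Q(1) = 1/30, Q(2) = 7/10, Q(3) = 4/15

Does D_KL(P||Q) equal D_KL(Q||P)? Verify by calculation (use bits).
D_KL(P||Q) = 2.6426 bits, D_KL(Q||P) = 1.7090 bits. No — D_KL(P||Q) ≠ D_KL(Q||P) for this pair.

D_KL(P||Q) = Σ P(x) log₂(P(x)/Q(x))

Computing term by term:
  P(1)·log₂(P(1)/Q(1)) = (7/10)·log₂((7/10)/(1/30)) = 3.07462
  P(2)·log₂(P(2)/Q(2)) = (2/15)·log₂((2/15)/(7/10)) = -0.31898
  P(3)·log₂(P(3)/Q(3)) = (1/6)·log₂((1/6)/(4/15)) = -0.11301

D_KL(P||Q) = 3.07462 - 0.31898 - 0.11301 = 2.64263 ≈ 2.6426 bits

D_KL(Q||P) = Σ Q(x) log₂(Q(x)/P(x))

Computing term by term:
  Q(1)·log₂(Q(1)/P(1)) = (1/30)·log₂((1/30)/(7/10)) = -0.14641
  Q(2)·log₂(Q(2)/P(2)) = (7/10)·log₂((7/10)/(2/15)) = 1.67462
  Q(3)·log₂(Q(3)/P(3)) = (4/15)·log₂((4/15)/(1/6)) = 0.18082

D_KL(Q||P) = -0.14641 + 1.67462 + 0.18082 = 1.70903 ≈ 1.7090 bits

These are NOT equal (difference: 0.9336 bits). KL divergence is asymmetric: D_KL(P||Q) ≠ D_KL(Q||P) in general.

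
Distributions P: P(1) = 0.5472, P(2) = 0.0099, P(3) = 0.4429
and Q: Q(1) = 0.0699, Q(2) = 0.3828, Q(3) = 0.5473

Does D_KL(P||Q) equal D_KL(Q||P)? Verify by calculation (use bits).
D_KL(P||Q) = 1.4370 bits, D_KL(Q||P) = 1.9781 bits. No — D_KL(P||Q) ≠ D_KL(Q||P) for this pair.

D_KL(P||Q) = Σ P(x) log₂(P(x)/Q(x))

Computing term by term:
  P(1)·log₂(P(1)/Q(1)) = 0.5472·log₂(0.5472/0.0699) = 1.62447
  P(2)·log₂(P(2)/Q(2)) = 0.0099·log₂(0.0099/0.3828) = -0.05220
  P(3)·log₂(P(3)/Q(3)) = 0.4429·log₂(0.4429/0.5473) = -0.13524

D_KL(P||Q) = 1.62447 - 0.05220 - 0.13524 = 1.43703 ≈ 1.4370 bits

D_KL(Q||P) = Σ Q(x) log₂(Q(x)/P(x))

Computing term by term:
  Q(1)·log₂(Q(1)/P(1)) = 0.0699·log₂(0.0699/0.5472) = -0.20751
  Q(2)·log₂(Q(2)/P(2)) = 0.3828·log₂(0.3828/0.0099) = 2.01851
  Q(3)·log₂(Q(3)/P(3)) = 0.5473·log₂(0.5473/0.4429) = 0.16712

D_KL(Q||P) = -0.20751 + 2.01851 + 0.16712 = 1.97812 ≈ 1.9781 bits

These are NOT equal (difference: 0.5411 bits). KL divergence is asymmetric: D_KL(P||Q) ≠ D_KL(Q||P) in general.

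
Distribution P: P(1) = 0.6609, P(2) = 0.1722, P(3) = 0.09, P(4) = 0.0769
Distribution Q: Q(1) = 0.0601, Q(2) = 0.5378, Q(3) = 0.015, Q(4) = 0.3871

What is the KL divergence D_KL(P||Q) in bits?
2.0565 bits

D_KL(P||Q) = Σ P(x) log₂(P(x)/Q(x))

Computing term by term:
  P(1)·log₂(P(1)/Q(1)) = 0.6609·log₂(0.6609/0.0601) = 2.28605
  P(2)·log₂(P(2)/Q(2)) = 0.1722·log₂(0.1722/0.5378) = -0.28292
  P(3)·log₂(P(3)/Q(3)) = 0.09·log₂(0.09/0.015) = 0.23265
  P(4)·log₂(P(4)/Q(4)) = 0.0769·log₂(0.0769/0.3871) = -0.17930

D_KL(P||Q) = 2.28605 - 0.28292 + 0.23265 - 0.17930 = 2.05648 ≈ 2.0565 bits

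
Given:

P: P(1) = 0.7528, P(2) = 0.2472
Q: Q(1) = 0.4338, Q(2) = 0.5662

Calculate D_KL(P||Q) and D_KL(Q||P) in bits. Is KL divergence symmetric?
D_KL(P||Q) = 0.3031 bits, D_KL(Q||P) = 0.3320 bits. No, KL divergence is not symmetric.

D_KL(P||Q) = Σ P(x) log₂(P(x)/Q(x))

Computing term by term:
  P(1)·log₂(P(1)/Q(1)) = 0.7528·log₂(0.7528/0.4338) = 0.59865
  P(2)·log₂(P(2)/Q(2)) = 0.2472·log₂(0.2472/0.5662) = -0.29556

D_KL(P||Q) = 0.59865 - 0.29556 = 0.30309 ≈ 0.3031 bits

D_KL(Q||P) = Σ Q(x) log₂(Q(x)/P(x))

Computing term by term:
  Q(1)·log₂(Q(1)/P(1)) = 0.4338·log₂(0.4338/0.7528) = -0.34497
  Q(2)·log₂(Q(2)/P(2)) = 0.5662·log₂(0.5662/0.2472) = 0.67697

D_KL(Q||P) = -0.34497 + 0.67697 = 0.33200 ≈ 0.3320 bits

These are NOT equal (difference: 0.0289 bits). KL divergence is asymmetric: D_KL(P||Q) ≠ D_KL(Q||P) in general.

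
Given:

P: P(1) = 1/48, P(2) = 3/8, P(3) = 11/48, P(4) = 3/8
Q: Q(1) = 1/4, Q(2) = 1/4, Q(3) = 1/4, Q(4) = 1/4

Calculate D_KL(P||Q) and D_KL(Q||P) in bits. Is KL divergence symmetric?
D_KL(P||Q) = 0.3353 bits, D_KL(Q||P) = 0.6351 bits. No, KL divergence is not symmetric.

D_KL(P||Q) = Σ P(x) log₂(P(x)/Q(x))

Computing term by term:
  P(1)·log₂(P(1)/Q(1)) = (1/48)·log₂((1/48)/(1/4)) = -0.07469
  P(2)·log₂(P(2)/Q(2)) = (3/8)·log₂((3/8)/(1/4)) = 0.21936
  P(3)·log₂(P(3)/Q(3)) = (11/48)·log₂((11/48)/(1/4)) = -0.02877
  P(4)·log₂(P(4)/Q(4)) = (3/8)·log₂((3/8)/(1/4)) = 0.21936

D_KL(P||Q) = -0.07469 + 0.21936 - 0.02877 + 0.21936 = 0.33526 ≈ 0.3353 bits

D_KL(Q||P) = Σ Q(x) log₂(Q(x)/P(x))

Computing term by term:
  Q(1)·log₂(Q(1)/P(1)) = (1/4)·log₂((1/4)/(1/48)) = 0.89624
  Q(2)·log₂(Q(2)/P(2)) = (1/4)·log₂((1/4)/(3/8)) = -0.14624
  Q(3)·log₂(Q(3)/P(3)) = (1/4)·log₂((1/4)/(11/48)) = 0.03138
  Q(4)·log₂(Q(4)/P(4)) = (1/4)·log₂((1/4)/(3/8)) = -0.14624

D_KL(Q||P) = 0.89624 - 0.14624 + 0.03138 - 0.14624 = 0.63514 ≈ 0.6351 bits

These are NOT equal (difference: 0.2998 bits). KL divergence is asymmetric: D_KL(P||Q) ≠ D_KL(Q||P) in general.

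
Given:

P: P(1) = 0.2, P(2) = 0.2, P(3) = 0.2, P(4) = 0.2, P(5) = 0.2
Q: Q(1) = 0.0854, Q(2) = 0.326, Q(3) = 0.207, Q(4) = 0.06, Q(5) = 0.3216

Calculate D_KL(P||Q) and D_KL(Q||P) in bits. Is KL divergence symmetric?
D_KL(P||Q) = 0.3050 bits, D_KL(Q||P) = 0.2514 bits. No, KL divergence is not symmetric.

D_KL(P||Q) = Σ P(x) log₂(P(x)/Q(x))

Computing term by term:
  P(1)·log₂(P(1)/Q(1)) = 0.2·log₂(0.2/0.0854) = 0.24554
  P(2)·log₂(P(2)/Q(2)) = 0.2·log₂(0.2/0.326) = -0.14097
  P(3)·log₂(P(3)/Q(3)) = 0.2·log₂(0.2/0.207) = -0.00993
  P(4)·log₂(P(4)/Q(4)) = 0.2·log₂(0.2/0.06) = 0.34739
  P(5)·log₂(P(5)/Q(5)) = 0.2·log₂(0.2/0.3216) = -0.13705

D_KL(P||Q) = 0.24554 - 0.14097 - 0.00993 + 0.34739 - 0.13705 = 0.30498 ≈ 0.3050 bits

D_KL(Q||P) = Σ Q(x) log₂(Q(x)/P(x))

Computing term by term:
  Q(1)·log₂(Q(1)/P(1)) = 0.0854·log₂(0.0854/0.2) = -0.10484
  Q(2)·log₂(Q(2)/P(2)) = 0.326·log₂(0.326/0.2) = 0.22979
  Q(3)·log₂(Q(3)/P(3)) = 0.207·log₂(0.207/0.2) = 0.01027
  Q(4)·log₂(Q(4)/P(4)) = 0.06·log₂(0.06/0.2) = -0.10422
  Q(5)·log₂(Q(5)/P(5)) = 0.3216·log₂(0.3216/0.2) = 0.22038

D_KL(Q||P) = -0.10484 + 0.22979 + 0.01027 - 0.10422 + 0.22038 = 0.25138 ≈ 0.2514 bits

These are NOT equal (difference: 0.0536 bits). KL divergence is asymmetric: D_KL(P||Q) ≠ D_KL(Q||P) in general.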